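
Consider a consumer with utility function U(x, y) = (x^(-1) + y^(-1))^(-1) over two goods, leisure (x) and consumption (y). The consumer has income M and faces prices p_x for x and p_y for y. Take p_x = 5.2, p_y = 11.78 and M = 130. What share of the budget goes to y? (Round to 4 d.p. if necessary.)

share on y = 0.6008

MU_x ∝ x^(-2), MU_y ∝ y^(-2), so MRS = (y/x)^(2) = p_x/p_y.
Solve for the ratio: y/x = [p_x/p_y]^(0.5).
With the ratio pinned down, the budget gives x* = M/(p_x + p_y·(y/x)) and y* = (y/x)·x*.
Numerically y/x = 0.664399, so x* = 130/(5.2 + 11.78·0.664399) = 9.9796 and y* = 0.664399·9.9796 = 6.6304.
Expenditure on y: 11.78·6.6304 = 78.1063; share = 0.6008.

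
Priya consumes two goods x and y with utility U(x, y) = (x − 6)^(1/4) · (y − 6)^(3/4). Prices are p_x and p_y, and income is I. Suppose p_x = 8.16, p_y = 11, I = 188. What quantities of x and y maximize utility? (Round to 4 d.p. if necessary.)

This is Cobb-Douglas in (x−6, y−6): tangency gives 0.25·p_y·(y−6) = 0.75·p_x·(x−6).
Substituting into the budget: x* = 6 + 0.25·(I − 6·p_x − 6·p_y)/p_x, and y* = 6 + 0.75·(…)/p_y.
Discretionary income = 188 − 6·8.16 − 6·11 = 73.04; x* = 6 + 0.25·73.04/8.16 = 8.2377; y* = 6 + 0.75·73.04/11 = 10.98.

x* = 8.2377, y* = 10.98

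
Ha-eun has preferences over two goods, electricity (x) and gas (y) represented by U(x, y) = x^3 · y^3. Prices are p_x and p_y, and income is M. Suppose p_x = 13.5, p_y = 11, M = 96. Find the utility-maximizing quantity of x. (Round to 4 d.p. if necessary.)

The MRS is y/x. Set MRS = p_x/p_y.
So 3·p_y·y = 3·p_x·x; combined with the budget, a share 0.5 of income goes to x.
Demand: x*(p_x,p_y,M) = 0.5·M/p_x and y* = 0.5·M/p_y.
At p_x=13.5, p_y=11, M=96: x* = 0.5·96/13.5 = 3.5556.

x* = 3.5556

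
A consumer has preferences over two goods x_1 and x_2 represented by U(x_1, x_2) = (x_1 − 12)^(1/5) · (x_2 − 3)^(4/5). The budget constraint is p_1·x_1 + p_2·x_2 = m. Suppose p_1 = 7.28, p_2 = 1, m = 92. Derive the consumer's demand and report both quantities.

x_1* = 12.0451, x_2* = 4.312

This is Cobb-Douglas in (x_1−12, x_2−3): tangency gives 0.2·p_2·(x_2−3) = 0.8·p_1·(x_1−12).
Substituting into the budget: x_1* = 12 + 0.2·(m − 12·p_1 − 3·p_2)/p_1, and x_2* = 3 + 0.8·(…)/p_2.
Discretionary income = 92 − 12·7.28 − 3·1 = 1.64; x_1* = 12 + 0.2·1.64/7.28 = 12.0451; x_2* = 3 + 0.8·1.64/1 = 4.312.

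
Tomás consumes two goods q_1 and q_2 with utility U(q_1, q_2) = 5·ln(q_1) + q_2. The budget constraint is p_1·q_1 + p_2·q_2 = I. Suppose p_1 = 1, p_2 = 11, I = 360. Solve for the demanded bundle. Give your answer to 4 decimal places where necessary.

q_1* = 55, q_2* = 27.7273

MU_q_1 = 5/q_1, MU_q_2 = 1. Tangency: 5/q_1 = p_1/p_2.
So q_1*(p_1,p_2) = 5·p_2/p_1, independent of income; and q_2* = (I − 5·p_2)/p_2.
At the given prices: q_1* = 5·11/1 = 55, and q_2* = 27.7273.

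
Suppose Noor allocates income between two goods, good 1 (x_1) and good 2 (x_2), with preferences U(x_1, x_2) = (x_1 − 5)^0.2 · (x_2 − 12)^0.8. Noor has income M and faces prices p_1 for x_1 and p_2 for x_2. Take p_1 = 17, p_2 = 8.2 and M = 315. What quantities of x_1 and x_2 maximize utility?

x_1* = 6.5482, x_2* = 24.839

This is Cobb-Douglas in (x_1−5, x_2−12): tangency gives 0.2·p_2·(x_2−12) = 0.8·p_1·(x_1−5).
Substituting into the budget: x_1* = 5 + 0.2·(M − 5·p_1 − 12·p_2)/p_1, and x_2* = 12 + 0.8·(…)/p_2.
Discretionary income = 315 − 5·17 − 12·8.2 = 131.6; x_1* = 5 + 0.2·131.6/17 = 6.5482; x_2* = 12 + 0.8·131.6/8.2 = 24.839.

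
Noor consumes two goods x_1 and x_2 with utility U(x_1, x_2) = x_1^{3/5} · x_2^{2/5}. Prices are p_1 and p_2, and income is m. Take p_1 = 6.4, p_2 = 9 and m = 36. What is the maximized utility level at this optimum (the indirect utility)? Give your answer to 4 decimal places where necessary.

MU_x_1/MU_x_2 = (0.6·x_2)/(0.4·x_1); tangency sets this equal to p_1/p_2.
So 0.6·p_2·x_2 = 0.4·p_1·x_1; combined with the budget, a share 0.6 of income goes to x_1.
Demand: x_1*(p_1,p_2,m) = 0.6·m/p_1 and x_2* = 0.4·m/p_2.
At p_1=6.4, p_2=9, m=36: x_1* = 0.6·36/6.4 = 3.375, x_2* = 1.6.
Utility at the optimum: U(3.375, 1.6) = 2.5039.

V = 2.5039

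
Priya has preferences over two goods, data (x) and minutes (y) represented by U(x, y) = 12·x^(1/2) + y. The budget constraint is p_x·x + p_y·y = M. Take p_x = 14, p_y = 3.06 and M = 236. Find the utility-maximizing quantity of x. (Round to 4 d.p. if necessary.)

Utility is quasi-linear in y; the FOC for x is 6/√x = p_x/p_y.
Thus x* = (6·p_y/p_x)² — independent of M — with the rest of income spent on y.
Plugging in: x* = (6·3.06/14)² = 1.7198.

x* = 1.7198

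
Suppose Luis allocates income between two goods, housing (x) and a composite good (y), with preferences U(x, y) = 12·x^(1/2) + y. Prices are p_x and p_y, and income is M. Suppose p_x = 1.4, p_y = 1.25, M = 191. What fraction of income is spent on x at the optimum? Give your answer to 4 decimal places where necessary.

share on x = 0.2104

MU_x = 6/√x, MU_y = 1. Tangency: 6/√x = p_x/p_y.
Thus x* = (6·p_y/p_x)² — independent of M — with the rest of income spent on y.
Plugging in: x* = (6·1.25/1.4)² = 28.699, y* = 120.6571.
Expenditure on x: 1.4·28.699 = 40.1786; share = 0.2104.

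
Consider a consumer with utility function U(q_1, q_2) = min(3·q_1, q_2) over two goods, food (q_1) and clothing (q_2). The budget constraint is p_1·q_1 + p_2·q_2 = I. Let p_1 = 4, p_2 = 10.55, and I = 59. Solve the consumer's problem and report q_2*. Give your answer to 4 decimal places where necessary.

Demand: q_1*(p_1,p_2,I) = I/(p_1 + 3·p_2), q_2* = 3·I/(p_1 + 3·p_2).
Here 4 + 3·10.55 = 35.65, giving q_2* = 4.9649.

q_2* = 4.9649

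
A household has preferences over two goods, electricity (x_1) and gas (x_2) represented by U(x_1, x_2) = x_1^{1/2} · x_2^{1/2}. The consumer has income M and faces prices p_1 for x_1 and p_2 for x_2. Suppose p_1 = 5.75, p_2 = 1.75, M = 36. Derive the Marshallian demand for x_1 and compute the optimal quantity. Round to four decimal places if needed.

MU_x_1/MU_x_2 = (0.5·x_2)/(0.5·x_1); tangency sets this equal to p_1/p_2.
So 0.5·p_2·x_2 = 0.5·p_1·x_1; combined with the budget, a share 0.5 of income goes to x_1.
Demand: x_1*(p_1,p_2,M) = 0.5·M/p_1 and x_2* = 0.5·M/p_2.
At p_1=5.75, p_2=1.75, M=36: x_1* = 0.5·36/5.75 = 3.1304.

x_1* = 3.1304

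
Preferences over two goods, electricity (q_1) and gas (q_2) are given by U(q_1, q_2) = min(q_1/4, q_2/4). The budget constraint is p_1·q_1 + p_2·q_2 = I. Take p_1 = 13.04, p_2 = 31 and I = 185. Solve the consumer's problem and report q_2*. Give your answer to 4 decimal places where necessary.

q_2* = 4.2007

With perfect complements, no substitution: consume in ratio q_1:q_2 = 4:4.
Budget: p_1·q_1 + p_2·q_1 = I, so (4·p_1 + 4·p_2)·q_1 = 4·I.
Demand: q_1*(p_1,p_2,I) = 4·I/(4·p_1 + 4·p_2), q_2* = 4·I/(4·p_1 + 4·p_2).
Here 4·13.04 + 4·31 = 176.16, giving q_2* = 4.2007.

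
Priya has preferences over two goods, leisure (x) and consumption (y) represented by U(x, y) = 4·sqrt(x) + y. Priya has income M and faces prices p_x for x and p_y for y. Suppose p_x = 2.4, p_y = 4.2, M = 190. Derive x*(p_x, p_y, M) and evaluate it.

Set MRS = p_x/p_y: 2·x^(−1/2) = p_x/p_y.
Solve: √x = 2·p_y/p_x, so x*(p_x,p_y) = (2·p_y/p_x)², and y* = (M − p_x·x*)/p_y.
Plugging in: x* = (2·4.2/2.4)² = 12.25.

x* = 12.25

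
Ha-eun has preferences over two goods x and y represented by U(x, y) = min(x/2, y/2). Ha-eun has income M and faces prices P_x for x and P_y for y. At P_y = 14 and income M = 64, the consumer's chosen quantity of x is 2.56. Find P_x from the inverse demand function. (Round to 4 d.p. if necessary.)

P_x = 11

Leontief preferences: the optimum is at the kink where x/2 = y/2, i.e. y = x.
Budget: P_x·x + P_y·x = M, so (2·P_x + 2·P_y)·x = 2·M.
Demand: x*(P_x,P_y,M) = 2·M/(2·P_x + 2·P_y), y* = 2·M/(2·P_x + 2·P_y).
Set x* = 2.56 in the demand function and solve for P_x: P_x = 11.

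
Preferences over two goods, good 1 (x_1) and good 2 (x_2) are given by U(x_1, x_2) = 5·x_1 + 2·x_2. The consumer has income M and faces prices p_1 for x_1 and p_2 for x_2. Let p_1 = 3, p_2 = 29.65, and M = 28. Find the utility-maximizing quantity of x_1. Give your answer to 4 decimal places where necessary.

Perfect substitutes: compare marginal utility per dollar. 5/p_1 vs 2/p_2 → 1.6667 vs 0.0675.
x_1 gives more utility per dollar, so spend all income on x_1: x_1* = M/p_1, x_2* = 0.
Numerically: x_1* = 9.3333, x_2* = 0.

x_1* = 9.3333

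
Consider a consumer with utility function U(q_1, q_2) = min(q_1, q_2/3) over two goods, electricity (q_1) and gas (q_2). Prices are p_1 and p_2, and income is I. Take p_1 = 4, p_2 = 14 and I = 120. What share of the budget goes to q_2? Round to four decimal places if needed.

With perfect complements, no substitution: consume in ratio q_1:q_2 = 1:3.
Budget: p_1·q_1 + p_2·3·q_1 = I, so (p_1 + 3·p_2)·q_1 = I.
Demand: q_1*(p_1,p_2,I) = I/(p_1 + 3·p_2), q_2* = 3·I/(p_1 + 3·p_2).
Here 4 + 3·14 = 46, giving q_1* = 2.6087 and q_2* = 7.8261.
Expenditure on q_2: 14·7.8261 = 109.5652; share = 0.913.

share on q_2 = 0.913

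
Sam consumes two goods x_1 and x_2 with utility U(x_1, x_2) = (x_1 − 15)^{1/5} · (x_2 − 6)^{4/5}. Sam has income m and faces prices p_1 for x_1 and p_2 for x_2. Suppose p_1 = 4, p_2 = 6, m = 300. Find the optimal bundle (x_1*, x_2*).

This is Cobb-Douglas in (x_1−15, x_2−6): tangency gives 0.2·p_2·(x_2−6) = 0.8·p_1·(x_1−15).
After buying the subsistence bundle (15, 6), a share 0.2 of the remaining income goes to x_1: x_1* = 15 + 0.2·(m − 15p_1 − 6p_2)/p_1.
Discretionary income = 300 − 15·4 − 6·6 = 204; x_1* = 15 + 0.2·204/4 = 25.2; x_2* = 6 + 0.8·204/6 = 33.2.

x_1* = 25.2, x_2* = 33.2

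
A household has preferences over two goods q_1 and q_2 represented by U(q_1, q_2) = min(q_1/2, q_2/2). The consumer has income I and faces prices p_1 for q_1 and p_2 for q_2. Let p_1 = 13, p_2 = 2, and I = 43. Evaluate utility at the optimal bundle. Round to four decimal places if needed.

V = 1.4333

With perfect complements, no substitution: consume in ratio q_1:q_2 = 2:2.
Budget: p_1·q_1 + p_2·q_1 = I, so (2·p_1 + 2·p_2)·q_1 = 2·I.
Demand: q_1*(p_1,p_2,I) = 2·I/(2·p_1 + 2·p_2), q_2* = 2·I/(2·p_1 + 2·p_2).
Here 2·13 + 2·2 = 30, giving q_1* = 2.8667 and q_2* = 2.8667.
Utility at the optimum: U(2.8667, 2.8667) = 1.4333.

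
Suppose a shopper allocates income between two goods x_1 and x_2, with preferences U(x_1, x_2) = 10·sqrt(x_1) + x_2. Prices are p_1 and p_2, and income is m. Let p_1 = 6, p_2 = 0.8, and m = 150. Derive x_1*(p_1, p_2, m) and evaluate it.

Set MRS = p_1/p_2: 5·x_1^(−1/2) = p_1/p_2.
Solve: √x_1 = 5·p_2/p_1, so x_1*(p_1,p_2) = (5·p_2/p_1)², and x_2* = (m − p_1·x_1*)/p_2.
Plugging in: x_1* = (5·0.8/6)² = 0.4444.

x_1* = 0.4444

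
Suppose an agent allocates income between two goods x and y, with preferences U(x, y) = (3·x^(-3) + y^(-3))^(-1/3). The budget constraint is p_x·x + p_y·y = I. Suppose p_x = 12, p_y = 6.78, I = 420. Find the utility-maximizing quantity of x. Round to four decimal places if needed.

MU_x ∝ 3·x^(-4), MU_y ∝ y^(-4), so MRS = 3·(y/x)^(4) = p_x/p_y.
Hence y/x = ((1/3)·p_x/p_y)^(1/(4)), i.e. raised to the 0.25 power.
With the ratio pinned down, the budget gives x* = I/(p_x + p_y·(y/x)) and y* = (y/x)·x*.
Numerically y/x = 0.876411, so x* = 420/(12 + 6.78·0.876411) = 23.4087.

x* = 23.4087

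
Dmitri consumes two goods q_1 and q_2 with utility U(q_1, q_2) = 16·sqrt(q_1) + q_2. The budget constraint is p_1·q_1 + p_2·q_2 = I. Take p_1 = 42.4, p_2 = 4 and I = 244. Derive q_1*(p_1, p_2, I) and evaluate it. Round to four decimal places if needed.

q_1* = 0.5696

Set MRS = p_1/p_2: 8·q_1^(−1/2) = p_1/p_2.
Solve: √q_1 = 8·p_2/p_1, so q_1*(p_1,p_2) = (8·p_2/p_1)², and q_2* = (I − p_1·q_1*)/p_2.
Plugging in: q_1* = (8·4/42.4)² = 0.5696.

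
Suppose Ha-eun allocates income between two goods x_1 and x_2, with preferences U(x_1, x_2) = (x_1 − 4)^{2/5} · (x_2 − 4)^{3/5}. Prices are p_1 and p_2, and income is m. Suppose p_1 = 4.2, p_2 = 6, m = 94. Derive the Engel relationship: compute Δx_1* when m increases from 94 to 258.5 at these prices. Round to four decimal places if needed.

Δx_1* = 15.6667

Let x_1' = x_1−4, x_2' = x_2−4. MRS = (2/3)·x_2'/x_1' = p_1/p_2.
After buying the subsistence bundle (4, 4), a share 0.4 of the remaining income goes to x_1: x_1* = 4 + 0.4·(m − 4p_1 − 4p_2)/p_1.
Discretionary income = 94 − 4·4.2 − 4·6 = 53.2; x_1* = 4 + 0.4·53.2/4.2 = 9.0667.
At m' = 258.5: x_1* = 24.7333. Change: 24.7333 − 9.0667 = 15.6667.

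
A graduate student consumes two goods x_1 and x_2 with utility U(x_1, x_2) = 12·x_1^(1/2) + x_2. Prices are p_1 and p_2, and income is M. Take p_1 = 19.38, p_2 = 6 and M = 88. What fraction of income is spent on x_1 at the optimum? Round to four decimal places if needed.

share on x_1 = 0.7599

Set MRS = p_1/p_2: 6·x_1^(−1/2) = p_1/p_2.
Thus x_1* = (6·p_2/p_1)² — independent of M — with the rest of income spent on x_2.
Plugging in: x_1* = (6·6/19.38)² = 3.4506, x_2* = 3.5212.
Expenditure on x_1: 19.38·3.4506 = 66.8731; share = 0.7599.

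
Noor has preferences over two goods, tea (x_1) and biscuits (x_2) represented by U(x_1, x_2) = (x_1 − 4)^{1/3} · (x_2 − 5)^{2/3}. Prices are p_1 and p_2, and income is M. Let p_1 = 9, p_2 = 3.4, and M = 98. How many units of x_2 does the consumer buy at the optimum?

x_2* = 13.8235

MRS = (1/2)·(x_2−5)/(x_1−4). Tangency with p_1/p_2 gives x_2−5 = 2·(p_1/p_2)·(x_1−4).
After buying the subsistence bundle (4, 5), a share 1/3 of the remaining income goes to x_1: x_1* = 4 + 1/3·(M − 4p_1 − 5p_2)/p_1.
Discretionary income = 98 − 4·9 − 5·3.4 = 45; x_2* = 5 + 2/3·45/3.4 = 13.8235.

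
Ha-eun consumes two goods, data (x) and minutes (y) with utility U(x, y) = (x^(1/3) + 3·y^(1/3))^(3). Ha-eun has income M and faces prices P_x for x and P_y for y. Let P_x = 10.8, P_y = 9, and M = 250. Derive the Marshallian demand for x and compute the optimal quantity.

Substitute y = (y/x)·x into the budget: x* = M/(P_x + P_y·(y/x)).
Numerically y/x = 6.83052, so x* = 250/(10.8 + 9·6.83052) = 3.459.

x* = 3.459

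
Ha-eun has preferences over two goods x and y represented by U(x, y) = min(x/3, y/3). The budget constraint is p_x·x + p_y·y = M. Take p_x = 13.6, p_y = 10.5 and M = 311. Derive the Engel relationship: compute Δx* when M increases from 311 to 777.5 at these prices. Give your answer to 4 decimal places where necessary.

With perfect complements, no substitution: consume in ratio x:y = 3:3.
Budget: p_x·x + p_y·x = M, so (3·p_x + 3·p_y)·x = 3·M.
Demand: x*(p_x,p_y,M) = 3·M/(3·p_x + 3·p_y), y* = 3·M/(3·p_x + 3·p_y).
Here 3·13.6 + 3·10.5 = 72.3, giving x* = 12.9046.
At M' = 777.5: x* = 32.2614. Change: 32.2614 − 12.9046 = 19.3568.

Δx* = 19.3568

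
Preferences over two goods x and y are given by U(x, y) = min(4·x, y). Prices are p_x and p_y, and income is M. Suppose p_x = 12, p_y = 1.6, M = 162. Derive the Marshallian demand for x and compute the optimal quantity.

Demand: x*(p_x,p_y,M) = M/(p_x + 4·p_y), y* = 4·M/(p_x + 4·p_y).
Here 12 + 4·1.6 = 18.4, giving x* = 8.8043.

x* = 8.8043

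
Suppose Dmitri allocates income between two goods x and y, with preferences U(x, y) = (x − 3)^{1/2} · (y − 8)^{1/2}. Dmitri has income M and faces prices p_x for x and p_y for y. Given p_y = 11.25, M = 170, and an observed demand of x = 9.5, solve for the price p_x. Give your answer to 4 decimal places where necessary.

p_x = 5

This is Cobb-Douglas in (x−3, y−8): tangency gives 0.5·p_y·(y−8) = 0.5·p_x·(x−3).
After buying the subsistence bundle (3, 8), a share 0.5 of the remaining income goes to x: x* = 3 + 0.5·(M − 3p_x − 8p_y)/p_x.
Set x* = 9.5 in the demand function and solve for p_x: p_x = 5.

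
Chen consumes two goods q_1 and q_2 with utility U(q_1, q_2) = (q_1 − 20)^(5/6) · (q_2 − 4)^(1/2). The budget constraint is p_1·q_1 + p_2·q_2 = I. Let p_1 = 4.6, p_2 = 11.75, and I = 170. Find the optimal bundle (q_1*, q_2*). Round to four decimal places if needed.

q_1* = 24.212, q_2* = 4.9894

After buying the subsistence bundle (20, 4), a share 0.625 of the remaining income goes to q_1: q_1* = 20 + 0.625·(I − 20p_1 − 4p_2)/p_1.
Discretionary income = 170 − 20·4.6 − 4·11.75 = 31; q_1* = 20 + 0.625·31/4.6 = 24.212; q_2* = 4 + 0.375·31/11.75 = 4.9894.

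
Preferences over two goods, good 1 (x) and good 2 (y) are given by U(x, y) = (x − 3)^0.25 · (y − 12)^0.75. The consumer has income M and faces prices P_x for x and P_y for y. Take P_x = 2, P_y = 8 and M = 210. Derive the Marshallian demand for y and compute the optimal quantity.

y* = 22.125

This is Cobb-Douglas in (x−3, y−12): tangency gives 0.25·P_y·(y−12) = 0.75·P_x·(x−3).
Substituting into the budget: x* = 3 + 0.25·(M − 3·P_x − 12·P_y)/P_x, and y* = 12 + 0.75·(…)/P_y.
Discretionary income = 210 − 3·2 − 12·8 = 108; y* = 12 + 0.75·108/8 = 22.125.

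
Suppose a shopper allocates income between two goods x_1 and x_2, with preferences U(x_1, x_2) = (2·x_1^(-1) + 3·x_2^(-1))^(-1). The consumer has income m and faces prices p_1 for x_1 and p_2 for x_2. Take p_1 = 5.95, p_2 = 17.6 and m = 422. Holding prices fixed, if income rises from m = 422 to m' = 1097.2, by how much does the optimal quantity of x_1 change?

Δx_1* = 36.5306

MRS = MU_x_1/MU_x_2 = (2/3)·(x_2/x_1)^(2). Set equal to p_1/p_2.
Hence x_2/x_1 = ((3/2)·p_1/p_2)^(1/(2)), i.e. raised to the 0.5 power.
With the ratio pinned down, the budget gives x_1* = m/(p_1 + p_2·(x_2/x_1)) and x_2* = (x_2/x_1)·x_1*.
Numerically x_2/x_1 = 0.712111, so x_1* = 422/(5.95 + 17.6·0.712111) = 22.8316.
At m' = 1097.2: x_1* = 59.3622. Change: 59.3622 − 22.8316 = 36.5306.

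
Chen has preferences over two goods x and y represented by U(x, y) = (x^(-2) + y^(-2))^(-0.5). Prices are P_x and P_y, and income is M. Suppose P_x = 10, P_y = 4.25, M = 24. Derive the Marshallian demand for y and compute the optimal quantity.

y* = 2.0393

From the CES first-order condition, (y/x)^(3) = P_x/P_y.
Solve for the ratio: y/x = [P_x/P_y]^(1/3).
Substitute y = (y/x)·x into the budget: x* = M/(P_x + P_y·(y/x)).
Numerically y/x = 1.330057, so x* = 24/(10 + 4.25·1.330057) = 1.5333 and y* = 1.330057·1.5333 = 2.0393.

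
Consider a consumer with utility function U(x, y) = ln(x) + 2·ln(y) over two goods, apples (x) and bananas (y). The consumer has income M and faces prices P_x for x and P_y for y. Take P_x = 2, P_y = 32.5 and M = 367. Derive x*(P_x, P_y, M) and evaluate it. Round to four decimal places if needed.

x* = 61.1667

The MRS is (1/2)·y/x. Set MRS = P_x/P_y.
So P_y·y = 2·P_x·x; combined with the budget, a share 1/3 of income goes to x.
Demand: x*(P_x,P_y,M) = 1/3·M/P_x and y* = 2/3·M/P_y.
At P_x=2, P_y=32.5, M=367: x* = 1/3·367/2 = 61.1667.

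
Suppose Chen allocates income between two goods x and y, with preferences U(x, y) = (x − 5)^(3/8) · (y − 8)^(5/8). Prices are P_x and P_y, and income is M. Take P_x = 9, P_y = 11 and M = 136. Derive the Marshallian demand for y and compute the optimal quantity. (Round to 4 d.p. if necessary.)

MRS = (3/5)·(y−8)/(x−5). Tangency with P_x/P_y gives y−8 = (5/3)·(P_x/P_y)·(x−5).
After buying the subsistence bundle (5, 8), a share 0.375 of the remaining income goes to x: x* = 5 + 0.375·(M − 5P_x − 8P_y)/P_x.
Discretionary income = 136 − 5·9 − 8·11 = 3; y* = 8 + 0.625·3/11 = 8.1705.

y* = 8.1705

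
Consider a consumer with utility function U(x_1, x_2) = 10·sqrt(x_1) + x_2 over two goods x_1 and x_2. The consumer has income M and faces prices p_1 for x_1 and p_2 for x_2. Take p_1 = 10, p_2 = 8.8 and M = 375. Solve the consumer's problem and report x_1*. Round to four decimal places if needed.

Utility is quasi-linear in x_2; the FOC for x_1 is 5/√x_1 = p_1/p_2.
Solve: √x_1 = 5·p_2/p_1, so x_1*(p_1,p_2) = (5·p_2/p_1)², and x_2* = (M − p_1·x_1*)/p_2.
Plugging in: x_1* = (5·8.8/10)² = 19.36.

x_1* = 19.36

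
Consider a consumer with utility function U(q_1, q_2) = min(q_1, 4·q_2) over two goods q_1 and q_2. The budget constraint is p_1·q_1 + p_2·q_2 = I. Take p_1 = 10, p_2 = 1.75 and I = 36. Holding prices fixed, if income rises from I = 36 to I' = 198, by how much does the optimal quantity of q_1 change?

Δq_1* = 15.521

With perfect complements, no substitution: consume in ratio q_1:q_2 = 4:1.
Budget: p_1·q_1 + p_2·(1/4)·q_1 = I, so (4·p_1 + p_2)·q_1 = 4·I.
Demand: q_1*(p_1,p_2,I) = 4·I/(4·p_1 + p_2), q_2* = I/(4·p_1 + p_2).
Here 4·10 + 1.75 = 41.75, giving q_1* = 3.4491.
At I' = 198: q_1* = 18.9701. Change: 18.9701 − 3.4491 = 15.521.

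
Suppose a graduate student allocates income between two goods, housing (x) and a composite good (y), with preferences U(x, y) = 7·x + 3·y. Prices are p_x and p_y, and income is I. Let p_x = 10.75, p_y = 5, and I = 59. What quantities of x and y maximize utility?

x* = 5.4884, y* = 0

Perfect substitutes: compare marginal utility per dollar. 7/p_x vs 3/p_y → 0.6512 vs 0.6.
x gives more utility per dollar, so spend all income on x: x* = I/p_x, y* = 0.
Numerically: x* = 5.4884, y* = 0.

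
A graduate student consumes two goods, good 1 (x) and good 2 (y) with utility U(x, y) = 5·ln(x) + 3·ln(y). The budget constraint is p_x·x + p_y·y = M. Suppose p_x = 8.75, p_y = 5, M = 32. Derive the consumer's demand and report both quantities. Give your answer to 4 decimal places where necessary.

At p_x=8.75, p_y=5, M=32: x* = 0.625·32/8.75 = 2.2857, y* = 2.4.

x* = 2.2857, y* = 2.4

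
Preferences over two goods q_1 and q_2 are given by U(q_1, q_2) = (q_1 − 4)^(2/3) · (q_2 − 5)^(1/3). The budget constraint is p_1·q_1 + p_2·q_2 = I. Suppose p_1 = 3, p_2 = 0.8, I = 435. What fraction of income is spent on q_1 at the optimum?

Let q_1' = q_1−4, q_2' = q_2−5. MRS = 2·q_2'/q_1' = p_1/p_2.
Substituting into the budget: q_1* = 4 + 2/3·(I − 4·p_1 − 5·p_2)/p_1, and q_2* = 5 + 1/3·(…)/p_2.
Discretionary income = 435 − 4·3 − 5·0.8 = 419; q_1* = 4 + 2/3·419/3 = 97.1111; q_2* = 5 + 1/3·419/0.8 = 179.5833.
Expenditure on q_1: 3·97.1111 = 291.3333; share = 0.6697.

share on q_1 = 0.6697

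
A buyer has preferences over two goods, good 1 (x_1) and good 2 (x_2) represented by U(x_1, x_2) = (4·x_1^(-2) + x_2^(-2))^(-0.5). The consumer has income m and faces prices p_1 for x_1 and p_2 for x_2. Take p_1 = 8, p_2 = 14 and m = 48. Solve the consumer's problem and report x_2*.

x_2* = 1.638

MU_x_1 ∝ 4·x_1^(-3), MU_x_2 ∝ x_2^(-3), so MRS = 4·(x_2/x_1)^(3) = p_1/p_2.
Hence x_2/x_1 = ((1/4)·p_1/p_2)^(1/(3)), i.e. raised to the 1/3 power.
Substitute x_2 = (x_2/x_1)·x_1 into the budget: x_1* = m/(p_1 + p_2·(x_2/x_1)).
Numerically x_2/x_1 = 0.522758, so x_1* = 48/(8 + 14·0.522758) = 3.1334 and x_2* = 0.522758·3.1334 = 1.638.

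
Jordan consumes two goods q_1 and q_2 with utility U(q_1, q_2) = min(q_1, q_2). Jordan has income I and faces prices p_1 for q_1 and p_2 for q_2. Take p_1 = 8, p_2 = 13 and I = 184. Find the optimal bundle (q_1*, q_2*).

q_1* = 8.7619, q_2* = 8.7619

Leontief preferences: the optimum is at the kink where q_1/1 = q_2/1, i.e. q_2 = q_1.
Budget: p_1·q_1 + p_2·q_1 = I, so (p_1 + p_2)·q_1 = I.
Demand: q_1*(p_1,p_2,I) = I/(p_1 + p_2), q_2* = I/(p_1 + p_2).
Here 8 + 13 = 21, giving q_1* = 8.7619 and q_2* = 8.7619.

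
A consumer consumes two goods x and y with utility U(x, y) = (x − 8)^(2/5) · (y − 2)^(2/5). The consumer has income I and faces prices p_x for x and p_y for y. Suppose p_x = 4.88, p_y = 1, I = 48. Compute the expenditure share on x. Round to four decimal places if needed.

Substituting into the budget: x* = 8 + 0.5·(I − 8·p_x − 2·p_y)/p_x, and y* = 2 + 0.5·(…)/p_y.
Discretionary income = 48 − 8·4.88 − 2·1 = 6.96; x* = 8 + 0.5·6.96/4.88 = 8.7131; y* = 2 + 0.5·6.96/1 = 5.48.
Expenditure on x: 4.88·8.7131 = 42.52; share = 0.8858.

share on x = 0.8858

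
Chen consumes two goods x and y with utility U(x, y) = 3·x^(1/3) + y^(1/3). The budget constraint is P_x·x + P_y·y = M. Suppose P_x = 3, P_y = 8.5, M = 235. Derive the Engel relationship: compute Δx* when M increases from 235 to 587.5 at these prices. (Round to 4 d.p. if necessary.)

Δx* = 105.4443

MU_x ∝ 3·x^(-2/3), MU_y ∝ y^(-2/3), so MRS = 3·(y/x)^(2/3) = P_x/P_y.
Hence y/x = ((1/3)·P_x/P_y)^(1/(2/3)), i.e. raised to the 1.5 power.
Substitute y = (y/x)·x into the budget: x* = M/(P_x + P_y·(y/x)).
Numerically y/x = 0.040353, so x* = 235/(3 + 8.5·0.040353) = 70.2962.
At M' = 587.5: x* = 175.7405. Change: 175.7405 − 70.2962 = 105.4443.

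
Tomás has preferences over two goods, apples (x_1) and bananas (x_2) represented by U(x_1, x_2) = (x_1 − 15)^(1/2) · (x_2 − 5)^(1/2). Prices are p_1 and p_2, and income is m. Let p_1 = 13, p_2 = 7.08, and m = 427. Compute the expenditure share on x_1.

MRS = (x_2−5)/(x_1−15). Tangency with p_1/p_2 gives x_2−5 = (p_1/p_2)·(x_1−15).
Substituting into the budget: x_1* = 15 + 0.5·(m − 15·p_1 − 5·p_2)/p_1, and x_2* = 5 + 0.5·(…)/p_2.
Discretionary income = 427 − 15·13 − 5·7.08 = 196.6; x_1* = 15 + 0.5·196.6/13 = 22.5615; x_2* = 5 + 0.5·196.6/7.08 = 18.8842.
Expenditure on x_1: 13·22.5615 = 293.3; share = 0.6869.

share on x_1 = 0.6869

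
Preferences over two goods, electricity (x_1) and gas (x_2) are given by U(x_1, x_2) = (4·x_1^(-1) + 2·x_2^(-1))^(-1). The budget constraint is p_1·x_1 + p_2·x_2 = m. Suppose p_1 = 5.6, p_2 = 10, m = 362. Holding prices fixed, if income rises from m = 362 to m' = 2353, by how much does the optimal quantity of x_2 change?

Δx_2* = 96.7303

MU_x_1 ∝ 4·x_1^(-2), MU_x_2 ∝ 2·x_2^(-2), so MRS = 2·(x_2/x_1)^(2) = p_1/p_2.
Solve for the ratio: x_2/x_1 = [(1/2)·p_1/p_2]^(0.5).
With the ratio pinned down, the budget gives x_1* = m/(p_1 + p_2·(x_2/x_1)) and x_2* = (x_2/x_1)·x_1*.
Numerically x_2/x_1 = 0.52915, so x_1* = 362/(5.6 + 10·0.52915) = 33.2369 and x_2* = 0.52915·33.2369 = 17.5873.
At m' = 2353: x_2* = 114.3176. Change: 114.3176 − 17.5873 = 96.7303.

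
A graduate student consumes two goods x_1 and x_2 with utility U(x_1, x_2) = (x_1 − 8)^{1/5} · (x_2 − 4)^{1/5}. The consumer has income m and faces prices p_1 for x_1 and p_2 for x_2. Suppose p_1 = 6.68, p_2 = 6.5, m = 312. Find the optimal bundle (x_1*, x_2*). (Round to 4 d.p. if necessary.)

MRS = (x_2−4)/(x_1−8). Tangency with p_1/p_2 gives x_2−4 = (p_1/p_2)·(x_1−8).
Substituting into the budget: x_1* = 8 + 0.5·(m − 8·p_1 − 4·p_2)/p_1, and x_2* = 4 + 0.5·(…)/p_2.
Discretionary income = 312 − 8·6.68 − 4·6.5 = 232.56; x_1* = 8 + 0.5·232.56/6.68 = 25.4072; x_2* = 4 + 0.5·232.56/6.5 = 21.8892.

x_1* = 25.4072, x_2* = 21.8892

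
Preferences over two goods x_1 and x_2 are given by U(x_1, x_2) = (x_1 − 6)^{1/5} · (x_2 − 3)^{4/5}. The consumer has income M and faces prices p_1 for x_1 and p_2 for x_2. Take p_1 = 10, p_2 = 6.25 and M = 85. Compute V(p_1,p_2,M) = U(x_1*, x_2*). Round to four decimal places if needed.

Substituting into the budget: x_1* = 6 + 0.2·(M − 6·p_1 − 3·p_2)/p_1, and x_2* = 3 + 0.8·(…)/p_2.
Discretionary income = 85 − 6·10 − 3·6.25 = 6.25; x_1* = 6 + 0.2·6.25/10 = 6.125; x_2* = 3 + 0.8·6.25/6.25 = 3.8.
Utility at the optimum: U(6.125, 3.8) = 0.5519.

V = 0.5519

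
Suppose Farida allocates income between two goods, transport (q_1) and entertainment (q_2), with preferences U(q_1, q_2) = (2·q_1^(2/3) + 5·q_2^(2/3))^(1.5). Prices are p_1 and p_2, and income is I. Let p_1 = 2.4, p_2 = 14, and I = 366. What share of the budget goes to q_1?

share on q_1 = 0.6853

Numerically q_2/q_1 = 0.078717, so q_1* = 366/(2.4 + 14·0.078717) = 104.5105 and q_2* = 0.078717·104.5105 = 8.2268.
Expenditure on q_1: 2.4·104.5105 = 250.8252; share = 0.6853.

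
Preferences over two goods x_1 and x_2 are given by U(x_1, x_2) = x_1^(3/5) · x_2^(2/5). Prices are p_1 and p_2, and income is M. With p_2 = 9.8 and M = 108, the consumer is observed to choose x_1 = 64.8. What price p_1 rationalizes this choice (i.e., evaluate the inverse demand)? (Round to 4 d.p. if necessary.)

Tangency: MRS = (3/2)·x_2/x_1 = p_1/p_2.
So 0.6·p_2·x_2 = 0.4·p_1·x_1; combined with the budget, a share 0.6 of income goes to x_1.
Demand: x_1*(p_1,p_2,M) = 0.6·M/p_1 and x_2* = 0.4·M/p_2.
Set x_1* = 64.8 in the demand function and solve for p_1: p_1 = 1.

p_1 = 1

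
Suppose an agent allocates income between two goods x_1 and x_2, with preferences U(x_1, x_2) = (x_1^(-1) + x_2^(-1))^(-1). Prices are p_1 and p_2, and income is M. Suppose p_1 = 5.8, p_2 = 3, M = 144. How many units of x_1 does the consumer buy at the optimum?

x_1* = 14.4414

MRS = MU_x_1/MU_x_2 = (x_2/x_1)^(2). Set equal to p_1/p_2.
Hence x_2/x_1 = (p_1/p_2)^(1/(2)), i.e. raised to the 0.5 power.
Substitute x_2 = (x_2/x_1)·x_1 into the budget: x_1* = M/(p_1 + p_2·(x_2/x_1)).
Numerically x_2/x_1 = 1.390444, so x_1* = 144/(5.8 + 3·1.390444) = 14.4414.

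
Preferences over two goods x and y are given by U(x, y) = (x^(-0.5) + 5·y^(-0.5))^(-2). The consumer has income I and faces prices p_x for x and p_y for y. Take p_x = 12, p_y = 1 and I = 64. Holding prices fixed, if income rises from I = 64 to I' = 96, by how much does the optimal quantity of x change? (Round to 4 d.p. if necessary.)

Δx* = 1.171

From the CES first-order condition, (1/5)·(y/x)^(1.5) = p_x/p_y.
Hence y/x = (5·p_x/p_y)^(1/(1.5)), i.e. raised to the 2/3 power.
Substitute y = (y/x)·x into the budget: x* = I/(p_x + p_y·(y/x)).
Numerically y/x = 15.326189, so x* = 64/(12 + 1·15.326189) = 2.3421.
At I' = 96: x* = 3.5131. Change: 3.5131 − 2.3421 = 1.171.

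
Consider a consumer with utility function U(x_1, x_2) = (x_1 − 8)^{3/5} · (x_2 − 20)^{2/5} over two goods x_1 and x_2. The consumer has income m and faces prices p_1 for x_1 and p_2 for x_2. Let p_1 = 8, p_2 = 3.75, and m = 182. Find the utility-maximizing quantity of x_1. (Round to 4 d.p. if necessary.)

x_1* = 11.225

Substituting into the budget: x_1* = 8 + 0.6·(m − 8·p_1 − 20·p_2)/p_1, and x_2* = 20 + 0.4·(…)/p_2.
Discretionary income = 182 − 8·8 − 20·3.75 = 43; x_1* = 8 + 0.6·43/8 = 11.225.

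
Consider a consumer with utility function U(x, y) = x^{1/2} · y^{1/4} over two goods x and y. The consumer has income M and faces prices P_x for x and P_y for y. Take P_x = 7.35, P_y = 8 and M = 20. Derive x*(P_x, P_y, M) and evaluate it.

Tangency: MRS = 2·y/x = P_x/P_y.
So 0.5·P_y·y = 0.25·P_x·x; combined with the budget, a share 2/3 of income goes to x.
Demand: x*(P_x,P_y,M) = 2/3·M/P_x and y* = 1/3·M/P_y.
At P_x=7.35, P_y=8, M=20: x* = 2/3·20/7.35 = 1.8141.

x* = 1.8141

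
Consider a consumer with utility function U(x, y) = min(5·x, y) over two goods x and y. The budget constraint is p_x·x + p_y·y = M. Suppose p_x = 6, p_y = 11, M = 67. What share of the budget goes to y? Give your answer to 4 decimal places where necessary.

share on y = 0.9016

With perfect complements, no substitution: consume in ratio x:y = 1:5.
Budget: p_x·x + p_y·5·x = M, so (p_x + 5·p_y)·x = M.
Demand: x*(p_x,p_y,M) = M/(p_x + 5·p_y), y* = 5·M/(p_x + 5·p_y).
Here 6 + 5·11 = 61, giving x* = 1.0984 and y* = 5.4918.
Expenditure on y: 11·5.4918 = 60.4098; share = 0.9016.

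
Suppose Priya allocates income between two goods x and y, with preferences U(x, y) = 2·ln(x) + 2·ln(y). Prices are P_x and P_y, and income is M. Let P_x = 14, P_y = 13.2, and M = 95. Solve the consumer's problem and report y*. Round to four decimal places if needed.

y* = 3.5985

MU_x/MU_y = (2·y)/(2·x); tangency sets this equal to P_x/P_y.
So 2·P_y·y = 2·P_x·x; combined with the budget, a share 0.5 of income goes to x.
Demand: x*(P_x,P_y,M) = 0.5·M/P_x and y* = 0.5·M/P_y.
At P_x=14, P_y=13.2, M=95: y* = 0.5·95/13.2 = 3.5985.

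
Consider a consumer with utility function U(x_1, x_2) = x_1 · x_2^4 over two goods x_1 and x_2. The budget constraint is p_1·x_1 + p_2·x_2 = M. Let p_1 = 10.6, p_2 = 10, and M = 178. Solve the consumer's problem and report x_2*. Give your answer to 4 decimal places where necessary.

x_2* = 14.24

The MRS is (1/4)·x_2/x_1. Set MRS = p_1/p_2.
So p_2·x_2 = 4·p_1·x_1; combined with the budget, a share 0.2 of income goes to x_1.
Demand: x_1*(p_1,p_2,M) = 0.2·M/p_1 and x_2* = 0.8·M/p_2.
At p_1=10.6, p_2=10, M=178: x_2* = 0.8·178/10 = 14.24.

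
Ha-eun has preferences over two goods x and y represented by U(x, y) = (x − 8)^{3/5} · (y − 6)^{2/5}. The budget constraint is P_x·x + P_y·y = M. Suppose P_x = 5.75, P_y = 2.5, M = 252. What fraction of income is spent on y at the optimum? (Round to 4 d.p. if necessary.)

share on y = 0.3627

Let x' = x−8, y' = y−6. MRS = (3/2)·y'/x' = P_x/P_y.
After buying the subsistence bundle (8, 6), a share 0.6 of the remaining income goes to x: x* = 8 + 0.6·(M − 8P_x − 6P_y)/P_x.
Discretionary income = 252 − 8·5.75 − 6·2.5 = 191; x* = 8 + 0.6·191/5.75 = 27.9304; y* = 6 + 0.4·191/2.5 = 36.56.
Expenditure on y: 2.5·36.56 = 91.4; share = 0.3627.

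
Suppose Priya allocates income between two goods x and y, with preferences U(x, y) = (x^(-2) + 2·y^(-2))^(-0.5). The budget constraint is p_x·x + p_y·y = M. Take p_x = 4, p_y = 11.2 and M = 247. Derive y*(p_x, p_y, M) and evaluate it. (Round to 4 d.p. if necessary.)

y* = 15.7578

MU_x ∝ x^(-3), MU_y ∝ 2·y^(-3), so MRS = (1/2)·(y/x)^(3) = p_x/p_y.
Hence y/x = (2·p_x/p_y)^(1/(3)), i.e. raised to the 1/3 power.
Substitute y = (y/x)·x into the budget: x* = M/(p_x + p_y·(y/x)).
Numerically y/x = 0.893904, so x* = 247/(4 + 11.2·0.893904) = 17.6281 and y* = 0.893904·17.6281 = 15.7578.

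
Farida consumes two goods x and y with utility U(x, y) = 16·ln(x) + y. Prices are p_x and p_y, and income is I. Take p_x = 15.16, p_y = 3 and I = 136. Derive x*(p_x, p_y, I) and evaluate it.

MU_x = 16/x, MU_y = 1. Tangency: 16/x = p_x/p_y.
So x*(p_x,p_y) = 16·p_y/p_x, independent of income; and y* = (I − 16·p_y)/p_y.
At the given prices: x* = 16·3/15.16 = 3.1662.

x* = 3.1662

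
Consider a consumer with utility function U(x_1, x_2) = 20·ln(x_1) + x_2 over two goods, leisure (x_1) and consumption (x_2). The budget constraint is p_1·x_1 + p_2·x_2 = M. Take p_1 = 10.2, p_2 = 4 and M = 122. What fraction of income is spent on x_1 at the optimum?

Set MRS = p_1/p_2: (20/x_1)/1 = p_1/p_2.
So x_1*(p_1,p_2) = 20·p_2/p_1, independent of income; and x_2* = (M − 20·p_2)/p_2.
At the given prices: x_1* = 20·4/10.2 = 7.8431, and x_2* = 10.5.
Expenditure on x_1: 10.2·7.8431 = 80; share = 0.6557.

share on x_1 = 0.6557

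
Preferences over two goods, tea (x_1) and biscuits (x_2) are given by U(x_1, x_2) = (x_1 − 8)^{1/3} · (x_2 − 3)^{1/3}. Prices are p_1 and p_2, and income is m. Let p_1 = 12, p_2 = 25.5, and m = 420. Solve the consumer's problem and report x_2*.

x_2* = 7.8529

This is Cobb-Douglas in (x_1−8, x_2−3): tangency gives 1/3·p_2·(x_2−3) = 1/3·p_1·(x_1−8).
Substituting into the budget: x_1* = 8 + 0.5·(m − 8·p_1 − 3·p_2)/p_1, and x_2* = 3 + 0.5·(…)/p_2.
Discretionary income = 420 − 8·12 − 3·25.5 = 247.5; x_2* = 3 + 0.5·247.5/25.5 = 7.8529.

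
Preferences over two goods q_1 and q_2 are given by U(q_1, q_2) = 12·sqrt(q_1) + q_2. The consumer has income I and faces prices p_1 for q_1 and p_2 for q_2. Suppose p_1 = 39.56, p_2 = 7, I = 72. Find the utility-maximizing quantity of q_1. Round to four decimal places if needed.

Thus q_1* = (6·p_2/p_1)² — independent of I — with the rest of income spent on q_2.
Plugging in: q_1* = (6·7/39.56)² = 1.1272.

q_1* = 1.1272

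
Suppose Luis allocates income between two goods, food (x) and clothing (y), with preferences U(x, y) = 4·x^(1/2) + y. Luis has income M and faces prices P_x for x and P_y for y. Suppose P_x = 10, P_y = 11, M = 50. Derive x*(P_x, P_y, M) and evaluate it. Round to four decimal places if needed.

MU_x = 2/√x, MU_y = 1. Tangency: 2/√x = P_x/P_y.
Solve: √x = 2·P_y/P_x, so x*(P_x,P_y) = (2·P_y/P_x)², and y* = (M − P_x·x*)/P_y.
Plugging in: x* = (2·11/10)² = 4.84.

x* = 4.84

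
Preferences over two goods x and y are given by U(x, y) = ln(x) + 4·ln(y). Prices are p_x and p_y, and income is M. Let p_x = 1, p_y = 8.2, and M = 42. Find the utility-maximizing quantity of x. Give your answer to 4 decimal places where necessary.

The MRS is (1/4)·y/x. Set MRS = p_x/p_y.
Rearranging, p_y·y = 4·p_x·x. Substituting into the budget gives p_x·x·(1 + 4) = M.
Demand: x*(p_x,p_y,M) = 0.2·M/p_x and y* = 0.8·M/p_y.
At p_x=1, p_y=8.2, M=42: x* = 0.2·42/1 = 8.4.

x* = 8.4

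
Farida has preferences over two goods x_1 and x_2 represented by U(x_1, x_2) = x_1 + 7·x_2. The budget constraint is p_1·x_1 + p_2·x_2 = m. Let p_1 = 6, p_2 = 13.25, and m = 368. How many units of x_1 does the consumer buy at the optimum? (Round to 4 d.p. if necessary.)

x_1* = 0

Perfect substitutes: compare marginal utility per dollar. 1/p_1 vs 7/p_2 → 0.1667 vs 0.5283.
x_2 gives more utility per dollar, so spend all income on x_2: x_2* = m/p_2, x_1* = 0.
Numerically: x_1* = 0, x_2* = 27.7736.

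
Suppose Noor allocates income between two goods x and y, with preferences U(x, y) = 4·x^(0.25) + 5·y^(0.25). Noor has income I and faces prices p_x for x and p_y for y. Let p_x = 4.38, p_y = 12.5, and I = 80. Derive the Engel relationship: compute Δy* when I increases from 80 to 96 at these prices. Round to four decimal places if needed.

Δy* = 0.6234

MU_x ∝ 4·x^(-0.75), MU_y ∝ 5·y^(-0.75), so MRS = (4/5)·(y/x)^(0.75) = p_x/p_y.
Hence y/x = ((5/4)·p_x/p_y)^(1/(0.75)), i.e. raised to the 4/3 power.
With the ratio pinned down, the budget gives x* = I/(p_x + p_y·(y/x)) and y* = (y/x)·x*.
Numerically y/x = 0.332633, so x* = 80/(4.38 + 12.5·0.332633) = 9.37 and y* = 0.332633·9.37 = 3.1168.
At I' = 96: y* = 3.7401. Change: 3.7401 − 3.1168 = 0.6234.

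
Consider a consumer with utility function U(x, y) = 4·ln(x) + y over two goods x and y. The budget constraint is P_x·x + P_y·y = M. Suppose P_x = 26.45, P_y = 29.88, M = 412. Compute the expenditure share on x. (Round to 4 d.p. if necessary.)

share on x = 0.2901

Set MRS = P_x/P_y: (4/x)/1 = P_x/P_y.
So x*(P_x,P_y) = 4·P_y/P_x, independent of income; and y* = (M − 4·P_y)/P_y.
At the given prices: x* = 4·29.88/26.45 = 4.5187, and y* = 9.7885.
Expenditure on x: 26.45·4.5187 = 119.52; share = 0.2901.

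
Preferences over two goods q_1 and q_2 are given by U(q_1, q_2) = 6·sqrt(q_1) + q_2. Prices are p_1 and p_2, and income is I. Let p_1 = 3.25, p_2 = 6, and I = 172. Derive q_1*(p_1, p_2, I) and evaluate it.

Solve: √q_1 = 3·p_2/p_1, so q_1*(p_1,p_2) = (3·p_2/p_1)², and q_2* = (I − p_1·q_1*)/p_2.
Plugging in: q_1* = (3·6/3.25)² = 30.6746.

q_1* = 30.6746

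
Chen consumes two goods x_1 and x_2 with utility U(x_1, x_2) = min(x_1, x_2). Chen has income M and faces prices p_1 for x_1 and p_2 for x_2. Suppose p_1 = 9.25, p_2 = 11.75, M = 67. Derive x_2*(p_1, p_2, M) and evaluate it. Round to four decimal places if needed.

Demand: x_1*(p_1,p_2,M) = M/(p_1 + p_2), x_2* = M/(p_1 + p_2).
Here 9.25 + 11.75 = 21, giving x_2* = 3.1905.

x_2* = 3.1905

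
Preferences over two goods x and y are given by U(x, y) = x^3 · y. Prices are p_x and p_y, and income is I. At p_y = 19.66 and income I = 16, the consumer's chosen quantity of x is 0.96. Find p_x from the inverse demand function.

p_x = 12.5

Tangency: MRS = 3·y/x = p_x/p_y.
So 3·p_y·y = p_x·x; combined with the budget, a share 0.75 of income goes to x.
Demand: x*(p_x,p_y,I) = 0.75·I/p_x and y* = 0.25·I/p_y.
Set x* = 0.96 in the demand function and solve for p_x: p_x = 12.5.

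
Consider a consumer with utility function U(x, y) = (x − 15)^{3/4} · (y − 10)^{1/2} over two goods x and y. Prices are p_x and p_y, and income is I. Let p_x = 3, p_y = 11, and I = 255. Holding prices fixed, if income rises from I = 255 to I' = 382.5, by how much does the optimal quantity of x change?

Δx* = 25.5

After buying the subsistence bundle (15, 10), a share 0.6 of the remaining income goes to x: x* = 15 + 0.6·(I − 15p_x − 10p_y)/p_x.
Discretionary income = 255 − 15·3 − 10·11 = 100; x* = 15 + 0.6·100/3 = 35.
At I' = 382.5: x* = 60.5. Change: 60.5 − 35 = 25.5.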